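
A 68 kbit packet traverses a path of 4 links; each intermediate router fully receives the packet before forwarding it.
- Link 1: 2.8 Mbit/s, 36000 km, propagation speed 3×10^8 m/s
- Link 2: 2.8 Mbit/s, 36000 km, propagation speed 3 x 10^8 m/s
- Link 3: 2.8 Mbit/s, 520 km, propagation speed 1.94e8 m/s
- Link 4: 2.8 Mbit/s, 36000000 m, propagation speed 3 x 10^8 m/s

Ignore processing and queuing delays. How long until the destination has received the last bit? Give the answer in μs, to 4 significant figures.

L = 68000 bits.
Transmission delay per hop = L/R = 68000/2800000 = 24285.7 μs; 4 hops → 97142.9 μs.
Propagation delays (d/s per hop): 120000, 120000, 2680.41, 120000 μs; sum = 362680 μs.
End-to-end = 459800 μs.

459800 μs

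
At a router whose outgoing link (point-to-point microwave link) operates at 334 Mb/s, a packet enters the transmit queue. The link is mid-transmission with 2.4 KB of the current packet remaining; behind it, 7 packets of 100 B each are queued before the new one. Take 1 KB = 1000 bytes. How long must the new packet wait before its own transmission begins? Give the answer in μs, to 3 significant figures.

Each queued packet: L/R = 800/334000000 = 2.39521 μs.
7 queued → 16.7665 μs.
Plus remaining 19200 bits of current packet: 57.485 μs.
Queuing delay = 74.3 μs.

74.3 μs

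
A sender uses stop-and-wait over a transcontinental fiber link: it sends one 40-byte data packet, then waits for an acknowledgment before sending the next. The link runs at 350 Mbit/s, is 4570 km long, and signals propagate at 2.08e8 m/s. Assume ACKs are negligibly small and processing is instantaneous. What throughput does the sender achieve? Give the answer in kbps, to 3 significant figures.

t_tx = L/R = 320/350000000 = 9.14286e-07 s.
t_prop = 4570000/208000000 = 0.0219712 s; RTT = 0.0439423 s.
Cycle = t_tx + RTT = 0.0439432 s.
Throughput = L / cycle = 320 / 0.0439432 = 7.28 kbps.

7.28 kbps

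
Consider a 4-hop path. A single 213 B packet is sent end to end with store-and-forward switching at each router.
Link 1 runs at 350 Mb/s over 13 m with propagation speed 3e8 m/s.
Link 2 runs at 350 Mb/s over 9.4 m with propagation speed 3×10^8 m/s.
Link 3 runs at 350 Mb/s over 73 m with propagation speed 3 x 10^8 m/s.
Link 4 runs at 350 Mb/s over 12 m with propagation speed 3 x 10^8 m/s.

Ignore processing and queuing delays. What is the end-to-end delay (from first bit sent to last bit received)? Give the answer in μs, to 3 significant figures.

19.8 μs

L = 213 × 8 = 1704 bits.
Transmission delay per hop = L/R = 1704/350000000 = 4.86857 μs; 4 hops → 19.4743 μs.
Propagation delays (d/s per hop): 0.0433333, 0.0313333, 0.243333, 0.04 μs; sum = 0.358 μs.
End-to-end = 19.8 μs.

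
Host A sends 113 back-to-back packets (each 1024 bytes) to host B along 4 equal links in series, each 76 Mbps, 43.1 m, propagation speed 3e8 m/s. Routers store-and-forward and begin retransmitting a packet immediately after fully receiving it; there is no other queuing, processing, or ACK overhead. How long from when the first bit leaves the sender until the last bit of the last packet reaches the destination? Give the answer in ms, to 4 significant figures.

Per-hop transmission t_tx = L/R = 8192/76000000 = 0.107789 ms.
Per-hop propagation t_prop = 43.1/300000000 = 0.000143667 ms.
Pipeline fill: first packet needs 4·t_tx to clear all hops; remaining 112 packets each add one t_tx.
Total = (4+113-1)·t_tx + 4·t_prop = 116·0.107789 + 4·0.000143667 = 12.50 ms.

12.50 ms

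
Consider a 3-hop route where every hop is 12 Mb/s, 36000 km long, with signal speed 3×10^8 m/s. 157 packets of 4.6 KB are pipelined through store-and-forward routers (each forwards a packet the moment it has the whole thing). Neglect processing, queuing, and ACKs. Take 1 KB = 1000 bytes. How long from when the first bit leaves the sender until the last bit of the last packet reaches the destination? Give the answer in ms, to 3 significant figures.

848 ms

Per-hop transmission t_tx = L/R = 36800/12000000 = 3.06667 ms.
Per-hop propagation t_prop = 36000000/300000000 = 120 ms.
Pipeline fill: first packet needs 3·t_tx to clear all hops; remaining 156 packets each add one t_tx.
Total = (3+157-1)·t_tx + 3·t_prop = 159·3.06667 + 3·120 = 848 ms.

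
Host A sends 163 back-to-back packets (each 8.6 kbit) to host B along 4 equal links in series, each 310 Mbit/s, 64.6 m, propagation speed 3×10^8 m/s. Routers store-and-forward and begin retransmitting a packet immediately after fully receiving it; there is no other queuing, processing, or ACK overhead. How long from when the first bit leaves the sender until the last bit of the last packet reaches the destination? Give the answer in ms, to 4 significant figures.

4.606 ms

Per-hop transmission t_tx = L/R = 8600/310000000 = 0.0277419 ms.
Per-hop propagation t_prop = 64.6/300000000 = 0.000215333 ms.
Pipeline fill: first packet needs 4·t_tx to clear all hops; remaining 162 packets each add one t_tx.
Total = (4+163-1)·t_tx + 4·t_prop = 166·0.0277419 + 4·0.000215333 = 4.606 ms.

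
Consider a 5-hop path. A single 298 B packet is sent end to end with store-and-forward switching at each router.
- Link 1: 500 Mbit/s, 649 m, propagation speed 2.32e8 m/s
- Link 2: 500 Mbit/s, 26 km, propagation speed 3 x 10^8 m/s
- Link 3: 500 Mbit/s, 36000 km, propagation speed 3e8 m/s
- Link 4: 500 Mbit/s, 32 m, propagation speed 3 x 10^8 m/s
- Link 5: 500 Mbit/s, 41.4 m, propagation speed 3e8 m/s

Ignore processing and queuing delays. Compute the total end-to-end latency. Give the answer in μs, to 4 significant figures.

L = 298 × 8 = 2384 bits.
Transmission delay per hop = L/R = 2384/500000000 = 4.768 μs; 5 hops → 23.84 μs.
Propagation delays (d/s per hop): 2.79741, 86.6667, 120000, 0.106667, 0.138 μs; sum = 120090 μs.
End-to-end = 120100 μs.

120100 μs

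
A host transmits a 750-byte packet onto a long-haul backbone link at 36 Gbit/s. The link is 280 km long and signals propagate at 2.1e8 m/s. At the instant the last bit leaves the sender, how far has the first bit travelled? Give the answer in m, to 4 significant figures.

35.00 m

t_tx = L/R = 6000/36000000000 = 1.66667e-07 s.
Distance = s × t_tx = 210000000 × 1.66667e-07 = 35.00 m.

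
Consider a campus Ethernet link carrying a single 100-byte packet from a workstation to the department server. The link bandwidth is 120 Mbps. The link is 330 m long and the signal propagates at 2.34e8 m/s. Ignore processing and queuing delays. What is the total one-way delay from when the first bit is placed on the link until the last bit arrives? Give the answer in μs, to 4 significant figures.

8.077 μs

L = 100 × 8 = 800 bits.
Transmission delay = L/R = 800 / 120000000 = 6.66667 μs.
Propagation delay = d/s = 330 m / 234000000 m/s = 1.41026 μs.
Total = 8.077 μs.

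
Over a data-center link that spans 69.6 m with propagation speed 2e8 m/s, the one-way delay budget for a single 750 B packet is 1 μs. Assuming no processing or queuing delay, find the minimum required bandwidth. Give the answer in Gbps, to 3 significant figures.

9.20 Gbps

L = 6000 bits.
Propagation delay = 69.6 / 200000000 = 0.348 μs.
Transmission budget = 1 − 0.348 = 0.652 μs.
R ≥ L / t_tx = 6000 bits / 6.52e-07 s = 9.20 Gbps.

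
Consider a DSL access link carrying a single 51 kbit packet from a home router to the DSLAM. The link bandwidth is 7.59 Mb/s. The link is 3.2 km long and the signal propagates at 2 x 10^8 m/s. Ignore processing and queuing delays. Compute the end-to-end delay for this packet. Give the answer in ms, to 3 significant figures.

L = 51000 bits.
Transmission delay = L/R = 51000 / 7590000 = 6.71937 ms.
Propagation delay = d/s = 3200 m / 200000000 m/s = 0.016 ms.
Total = 6.74 ms.

6.74 ms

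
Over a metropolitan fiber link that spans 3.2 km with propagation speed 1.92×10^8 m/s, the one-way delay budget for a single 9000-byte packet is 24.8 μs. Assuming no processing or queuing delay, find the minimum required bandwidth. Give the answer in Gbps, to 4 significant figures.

L = 72000 bits.
Propagation delay = 3200 / 192000000 = 16.6667 μs.
Transmission budget = 24.8 − 16.6667 = 8.13333 μs.
R ≥ L / t_tx = 72000 bits / 8.13333e-06 s = 8.852 Gbps.

8.852 Gbps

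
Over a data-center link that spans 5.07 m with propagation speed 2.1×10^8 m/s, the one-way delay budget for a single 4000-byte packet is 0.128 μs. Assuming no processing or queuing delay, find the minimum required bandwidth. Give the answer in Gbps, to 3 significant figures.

308 Gbps

L = 32000 bits.
Propagation delay = 5.07 / 210000000 = 0.0241429 μs.
Transmission budget = 0.128 − 0.0241429 = 0.103857 μs.
R ≥ L / t_tx = 32000 bits / 1.03857e-07 s = 308 Gbps.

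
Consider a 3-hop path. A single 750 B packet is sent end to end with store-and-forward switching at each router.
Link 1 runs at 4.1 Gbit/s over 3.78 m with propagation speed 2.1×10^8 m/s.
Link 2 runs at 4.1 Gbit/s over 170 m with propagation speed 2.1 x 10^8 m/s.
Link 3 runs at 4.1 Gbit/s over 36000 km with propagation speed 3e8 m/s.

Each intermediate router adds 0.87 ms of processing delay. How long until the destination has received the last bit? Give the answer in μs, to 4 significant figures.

L = 750 × 8 = 6000 bits.
Transmission delay per hop = L/R = 6000/4.1e+09 = 1.46341 μs; 3 hops → 4.39024 μs.
Propagation delays (d/s per hop): 0.018, 0.809524, 120000 μs; sum = 120001 μs.
Processing at 2 router(s): 2 × 0.87 ms = 1740 μs.
End-to-end = 121700 μs.

121700 μs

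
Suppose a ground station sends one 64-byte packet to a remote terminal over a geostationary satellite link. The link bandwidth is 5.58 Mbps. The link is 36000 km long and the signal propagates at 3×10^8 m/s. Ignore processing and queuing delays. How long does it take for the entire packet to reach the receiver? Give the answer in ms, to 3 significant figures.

L = 64 × 8 = 512 bits.
Transmission delay = L/R = 512 / 5580000 = 0.0917563 ms.
Propagation delay = d/s = 36000000 m / 300000000 m/s = 120 ms.
Total = 120 ms.

120 ms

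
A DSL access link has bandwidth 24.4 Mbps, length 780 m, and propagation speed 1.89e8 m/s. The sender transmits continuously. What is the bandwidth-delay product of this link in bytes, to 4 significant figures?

Propagation delay = 780 / 189000000 = 4.12698e-06 s.
BDP = R × t_prop = 24400000 × 4.12698e-06 = 100.698 bits.
In bytes: 100.698/8 = 12.59 bytes.

12.59 bytes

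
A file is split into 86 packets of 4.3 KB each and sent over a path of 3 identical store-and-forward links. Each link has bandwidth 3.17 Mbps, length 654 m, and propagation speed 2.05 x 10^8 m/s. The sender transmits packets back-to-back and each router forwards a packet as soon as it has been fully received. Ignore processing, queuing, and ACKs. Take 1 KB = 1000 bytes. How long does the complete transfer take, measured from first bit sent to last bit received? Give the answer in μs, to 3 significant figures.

955000 μs

Per-hop transmission t_tx = L/R = 34400/3170000 = 10851.7 μs.
Per-hop propagation t_prop = 654/2.05e+08 = 3.19024 μs.
Pipeline fill: first packet needs 3·t_tx to clear all hops; remaining 85 packets each add one t_tx.
Total = (3+86-1)·t_tx + 3·t_prop = 88·10851.7 + 3·3.19024 = 955000 μs.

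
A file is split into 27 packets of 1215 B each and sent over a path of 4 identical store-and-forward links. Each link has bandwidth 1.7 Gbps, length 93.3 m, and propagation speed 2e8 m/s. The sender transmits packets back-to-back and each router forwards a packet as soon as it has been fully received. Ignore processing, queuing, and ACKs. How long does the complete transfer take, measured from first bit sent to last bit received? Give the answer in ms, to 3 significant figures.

Per-hop transmission t_tx = L/R = 9720/1700000000 = 0.00571765 ms.
Per-hop propagation t_prop = 93.3/200000000 = 0.0004665 ms.
Pipeline fill: first packet needs 4·t_tx to clear all hops; remaining 26 packets each add one t_tx.
Total = (4+27-1)·t_tx + 4·t_prop = 30·0.00571765 + 4·0.0004665 = 0.173 ms.

0.173 ms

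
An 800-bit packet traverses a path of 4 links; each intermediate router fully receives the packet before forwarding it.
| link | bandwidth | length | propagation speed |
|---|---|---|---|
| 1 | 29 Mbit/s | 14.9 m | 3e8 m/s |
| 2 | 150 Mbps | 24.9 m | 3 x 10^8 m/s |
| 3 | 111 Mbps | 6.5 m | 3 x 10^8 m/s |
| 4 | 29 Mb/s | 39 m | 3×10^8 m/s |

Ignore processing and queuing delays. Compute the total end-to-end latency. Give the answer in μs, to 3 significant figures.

68.0 μs

Transmission delays (L/R per hop): 27.5862, 5.33333, 7.20721, 27.5862 μs; sum = 67.713 μs.
Propagation delays (d/s per hop): 0.0496667, 0.083, 0.0216667, 0.13 μs; sum = 0.284333 μs.
End-to-end = 68.0 μs.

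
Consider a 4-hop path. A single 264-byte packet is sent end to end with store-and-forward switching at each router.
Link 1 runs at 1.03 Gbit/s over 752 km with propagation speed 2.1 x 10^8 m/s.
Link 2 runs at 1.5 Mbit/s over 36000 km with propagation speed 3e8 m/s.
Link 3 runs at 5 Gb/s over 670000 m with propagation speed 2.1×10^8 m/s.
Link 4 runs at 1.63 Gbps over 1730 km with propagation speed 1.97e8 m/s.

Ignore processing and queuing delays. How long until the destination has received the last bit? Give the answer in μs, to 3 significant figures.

137000 μs

L = 264 × 8 = 2112 bits.
Transmission delays (L/R per hop): 2.05049, 1408, 0.4224, 1.29571 μs; sum = 1411.77 μs.
Propagation delays (d/s per hop): 3580.95, 120000, 3190.48, 8781.73 μs; sum = 135553 μs.
End-to-end = 137000 μs.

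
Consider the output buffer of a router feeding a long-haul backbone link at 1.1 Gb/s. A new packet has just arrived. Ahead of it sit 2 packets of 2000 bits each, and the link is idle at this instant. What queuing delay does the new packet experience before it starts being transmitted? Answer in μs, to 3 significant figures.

3.64 μs

Each queued packet: L/R = 2000/1100000000 = 1.81818 μs.
2 queued → 3.63636 μs.
Queuing delay = 3.64 μs.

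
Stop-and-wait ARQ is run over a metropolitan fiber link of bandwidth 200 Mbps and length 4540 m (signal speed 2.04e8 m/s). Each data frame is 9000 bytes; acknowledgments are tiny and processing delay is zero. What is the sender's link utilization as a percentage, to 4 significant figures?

89.00 %

t_tx = L/R = 72000/200000000 = 0.00036 s.
t_prop = 4540/204000000 = 2.22549e-05 s; RTT = 4.45098e-05 s.
Cycle = t_tx + RTT = 0.00040451 s.
Utilization = t_tx / cycle = 0.00036/0.00040451 = 89.00 %.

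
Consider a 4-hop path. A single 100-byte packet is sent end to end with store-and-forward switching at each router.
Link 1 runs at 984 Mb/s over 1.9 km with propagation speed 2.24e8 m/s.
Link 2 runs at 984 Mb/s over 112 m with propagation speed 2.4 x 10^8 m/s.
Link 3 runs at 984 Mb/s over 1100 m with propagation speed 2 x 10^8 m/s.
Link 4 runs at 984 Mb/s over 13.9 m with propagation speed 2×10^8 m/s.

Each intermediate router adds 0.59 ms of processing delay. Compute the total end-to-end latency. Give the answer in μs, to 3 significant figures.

L = 100 × 8 = 800 bits.
Transmission delay per hop = L/R = 800/984000000 = 0.813008 μs; 4 hops → 3.25203 μs.
Propagation delays (d/s per hop): 8.48214, 0.466667, 5.5, 0.0695 μs; sum = 14.5183 μs.
Processing at 3 router(s): 3 × 0.59 ms = 1770 μs.
End-to-end = 1790 μs.

1790 μs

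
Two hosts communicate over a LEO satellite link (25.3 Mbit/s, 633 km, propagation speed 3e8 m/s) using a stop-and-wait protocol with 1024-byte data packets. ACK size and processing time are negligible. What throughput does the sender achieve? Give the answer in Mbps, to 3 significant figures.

t_tx = L/R = 8192/25300000 = 0.000323794 s.
t_prop = 633000/300000000 = 0.00211 s; RTT = 0.00422 s.
Cycle = t_tx + RTT = 0.00454379 s.
Throughput = L / cycle = 8192 / 0.00454379 = 1.80 Mbps.

1.80 Mbps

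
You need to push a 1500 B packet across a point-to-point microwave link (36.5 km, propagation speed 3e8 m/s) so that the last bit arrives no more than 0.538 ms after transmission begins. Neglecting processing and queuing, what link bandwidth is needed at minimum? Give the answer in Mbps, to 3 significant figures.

28.8 Mbps

L = 12000 bits.
Propagation delay = 36500 / 300000000 = 0.121667 ms.
Transmission budget = 0.538 − 0.121667 = 0.416333 ms.
R ≥ L / t_tx = 12000 bits / 0.000416333 s = 28.8 Mbps.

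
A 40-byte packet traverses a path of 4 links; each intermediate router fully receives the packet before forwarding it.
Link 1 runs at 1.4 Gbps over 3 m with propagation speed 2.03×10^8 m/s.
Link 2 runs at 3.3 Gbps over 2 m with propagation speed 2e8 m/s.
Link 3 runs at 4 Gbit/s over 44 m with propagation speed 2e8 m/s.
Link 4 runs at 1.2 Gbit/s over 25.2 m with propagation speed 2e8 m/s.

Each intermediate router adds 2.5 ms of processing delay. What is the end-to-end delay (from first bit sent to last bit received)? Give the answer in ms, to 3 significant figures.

L = 40 × 8 = 320 bits.
Transmission delays (L/R per hop): 0.000228571, 9.69697e-05, 8e-05, 0.000266667 ms; sum = 0.000672208 ms.
Propagation delays (d/s per hop): 1.47783e-05, 1e-05, 0.00022, 0.000126 ms; sum = 0.000370778 ms.
Processing at 3 router(s): 3 × 2.5 ms = 7.5 ms.
End-to-end = 7.50 ms.

7.50 ms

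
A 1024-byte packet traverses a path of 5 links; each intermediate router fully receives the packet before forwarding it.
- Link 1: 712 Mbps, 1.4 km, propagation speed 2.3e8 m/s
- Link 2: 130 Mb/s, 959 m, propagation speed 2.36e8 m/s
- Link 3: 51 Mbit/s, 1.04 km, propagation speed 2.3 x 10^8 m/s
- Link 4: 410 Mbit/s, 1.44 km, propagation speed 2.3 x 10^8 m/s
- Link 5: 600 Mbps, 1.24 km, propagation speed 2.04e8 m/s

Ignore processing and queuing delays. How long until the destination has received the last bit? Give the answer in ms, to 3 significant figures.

0.296 ms

L = 1024 × 8 = 8192 bits.
Transmission delays (L/R per hop): 0.0115056, 0.0630154, 0.160627, 0.0199805, 0.0136533 ms; sum = 0.268782 ms.
Propagation delays (d/s per hop): 0.00608696, 0.00406356, 0.00452174, 0.00626087, 0.00607843 ms; sum = 0.0270116 ms.
End-to-end = 0.296 ms.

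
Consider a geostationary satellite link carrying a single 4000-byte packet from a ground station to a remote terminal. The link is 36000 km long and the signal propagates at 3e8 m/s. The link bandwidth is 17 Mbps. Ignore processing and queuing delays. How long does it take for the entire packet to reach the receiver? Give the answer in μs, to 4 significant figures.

L = 4000 × 8 = 32000 bits.
Transmission delay = L/R = 32000 / 17000000 = 1882.35 μs.
Propagation delay = d/s = 36000000 m / 300000000 m/s = 120000 μs.
Total = 121900 μs.

121900 μs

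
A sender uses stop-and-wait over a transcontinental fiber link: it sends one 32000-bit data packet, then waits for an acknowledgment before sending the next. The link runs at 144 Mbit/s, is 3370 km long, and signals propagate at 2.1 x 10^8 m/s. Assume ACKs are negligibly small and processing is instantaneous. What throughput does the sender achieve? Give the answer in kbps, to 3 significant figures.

990 kbps

t_tx = L/R = 32000/144000000 = 0.000222222 s.
t_prop = 3370000/210000000 = 0.0160476 s; RTT = 0.0320952 s.
Cycle = t_tx + RTT = 0.0323175 s.
Throughput = L / cycle = 32000 / 0.0323175 = 990 kbps.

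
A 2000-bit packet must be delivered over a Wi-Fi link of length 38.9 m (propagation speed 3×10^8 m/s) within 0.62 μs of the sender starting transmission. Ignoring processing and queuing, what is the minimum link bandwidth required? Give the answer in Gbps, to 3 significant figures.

Propagation delay = 38.9 / 300000000 = 0.129667 μs.
Transmission budget = 0.62 − 0.129667 = 0.490333 μs.
R ≥ L / t_tx = 2000 bits / 4.90333e-07 s = 4.08 Gbps.

4.08 Gbps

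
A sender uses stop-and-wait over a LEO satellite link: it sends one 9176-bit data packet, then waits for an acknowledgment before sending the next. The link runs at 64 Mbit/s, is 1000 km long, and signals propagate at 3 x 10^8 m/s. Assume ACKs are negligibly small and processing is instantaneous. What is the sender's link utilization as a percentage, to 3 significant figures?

2.11 %

t_tx = L/R = 9176/64000000 = 0.000143375 s.
t_prop = 1000000/300000000 = 0.00333333 s; RTT = 0.00666667 s.
Cycle = t_tx + RTT = 0.00681004 s.
Utilization = t_tx / cycle = 0.000143375/0.00681004 = 2.11 %.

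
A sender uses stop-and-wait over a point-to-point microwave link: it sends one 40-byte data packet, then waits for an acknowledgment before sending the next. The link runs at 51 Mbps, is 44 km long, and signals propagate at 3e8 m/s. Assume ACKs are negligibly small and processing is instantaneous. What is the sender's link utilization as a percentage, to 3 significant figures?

t_tx = L/R = 320/51000000 = 6.27451e-06 s.
t_prop = 44000/300000000 = 0.000146667 s; RTT = 0.000293333 s.
Cycle = t_tx + RTT = 0.000299608 s.
Utilization = t_tx / cycle = 6.27451e-06/0.000299608 = 2.09 %.

2.09 %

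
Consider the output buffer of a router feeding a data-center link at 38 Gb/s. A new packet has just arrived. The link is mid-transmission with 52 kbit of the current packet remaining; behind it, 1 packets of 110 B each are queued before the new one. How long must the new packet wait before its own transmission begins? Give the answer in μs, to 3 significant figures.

1.39 μs

Each queued packet: L/R = 880/38000000000 = 0.0231579 μs.
1 queued → 0.0231579 μs.
Plus remaining 52000 bits of current packet: 1.36842 μs.
Queuing delay = 1.39 μs.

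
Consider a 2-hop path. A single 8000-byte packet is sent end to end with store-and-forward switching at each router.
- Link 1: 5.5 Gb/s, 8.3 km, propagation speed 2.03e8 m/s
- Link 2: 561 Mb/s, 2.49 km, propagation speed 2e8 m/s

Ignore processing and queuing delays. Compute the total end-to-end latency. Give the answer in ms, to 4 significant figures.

0.1791 ms

L = 8000 × 8 = 64000 bits.
Transmission delays (L/R per hop): 0.0116364, 0.114082 ms; sum = 0.125718 ms.
Propagation delays (d/s per hop): 0.0408867, 0.01245 ms; sum = 0.0533367 ms.
End-to-end = 0.1791 ms.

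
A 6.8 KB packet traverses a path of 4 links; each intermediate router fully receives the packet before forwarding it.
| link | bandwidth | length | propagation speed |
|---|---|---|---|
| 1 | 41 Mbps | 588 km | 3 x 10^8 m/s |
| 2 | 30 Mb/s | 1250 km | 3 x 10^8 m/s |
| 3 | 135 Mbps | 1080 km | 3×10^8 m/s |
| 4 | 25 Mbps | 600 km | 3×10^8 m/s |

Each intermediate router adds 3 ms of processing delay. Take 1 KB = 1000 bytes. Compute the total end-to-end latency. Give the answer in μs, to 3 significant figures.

26400 μs

L = 54400 bits.
Transmission delays (L/R per hop): 1326.83, 1813.33, 402.963, 2176 μs; sum = 5719.13 μs.
Propagation delays (d/s per hop): 1960, 4166.67, 3600, 2000 μs; sum = 11726.7 μs.
Processing at 3 router(s): 3 × 3 ms = 9000 μs.
End-to-end = 26400 μs.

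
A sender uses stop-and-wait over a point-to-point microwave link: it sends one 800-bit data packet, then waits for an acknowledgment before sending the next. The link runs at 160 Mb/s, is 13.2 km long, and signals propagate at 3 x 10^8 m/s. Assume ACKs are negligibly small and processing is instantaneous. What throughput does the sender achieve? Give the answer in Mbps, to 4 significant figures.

t_tx = L/R = 800/160000000 = 5e-06 s.
t_prop = 13200/300000000 = 4.4e-05 s; RTT = 8.8e-05 s.
Cycle = t_tx + RTT = 9.3e-05 s.
Throughput = L / cycle = 800 / 9.3e-05 = 8.602 Mbps.

8.602 Mbps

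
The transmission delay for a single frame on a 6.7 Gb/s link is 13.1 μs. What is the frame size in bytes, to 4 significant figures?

10970 bytes

L = R × t_tx = 6700000000 b/s × 1.31e-05 s = 87770 bits.
In bytes: 87770 / 8 = 10970 bytes.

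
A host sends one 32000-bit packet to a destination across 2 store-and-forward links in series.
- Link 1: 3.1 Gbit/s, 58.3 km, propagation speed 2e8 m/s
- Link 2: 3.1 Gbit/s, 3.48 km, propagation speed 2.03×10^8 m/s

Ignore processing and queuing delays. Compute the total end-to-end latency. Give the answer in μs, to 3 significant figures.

Transmission delay per hop = L/R = 32000/3100000000 = 10.3226 μs; 2 hops → 20.6452 μs.
Propagation delays (d/s per hop): 291.5, 17.1429 μs; sum = 308.643 μs.
End-to-end = 329 μs.

329 μs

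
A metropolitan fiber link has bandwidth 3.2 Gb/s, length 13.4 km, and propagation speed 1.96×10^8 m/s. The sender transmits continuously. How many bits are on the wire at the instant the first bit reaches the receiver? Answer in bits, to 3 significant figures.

Propagation delay = 13400 / 196000000 = 6.83673e-05 s.
BDP = R × t_prop = 3200000000 × 6.83673e-05 = 218776 bits.

219000 bits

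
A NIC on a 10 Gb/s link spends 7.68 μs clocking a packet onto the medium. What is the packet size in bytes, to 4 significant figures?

L = R × t_tx = 10000000000 b/s × 7.68e-06 s = 76800 bits.
In bytes: 76800 / 8 = 9600 bytes.

9600 bytes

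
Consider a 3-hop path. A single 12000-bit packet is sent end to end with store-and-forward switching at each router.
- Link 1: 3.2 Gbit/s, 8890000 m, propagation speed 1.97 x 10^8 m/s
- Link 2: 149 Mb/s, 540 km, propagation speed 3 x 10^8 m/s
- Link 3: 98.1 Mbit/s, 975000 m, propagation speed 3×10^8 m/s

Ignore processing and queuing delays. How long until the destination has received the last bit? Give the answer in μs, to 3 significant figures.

Transmission delays (L/R per hop): 3.75, 80.5369, 122.324 μs; sum = 206.611 μs.
Propagation delays (d/s per hop): 45126.9, 1800, 3250 μs; sum = 50176.9 μs.
End-to-end = 50400 μs.

50400 μs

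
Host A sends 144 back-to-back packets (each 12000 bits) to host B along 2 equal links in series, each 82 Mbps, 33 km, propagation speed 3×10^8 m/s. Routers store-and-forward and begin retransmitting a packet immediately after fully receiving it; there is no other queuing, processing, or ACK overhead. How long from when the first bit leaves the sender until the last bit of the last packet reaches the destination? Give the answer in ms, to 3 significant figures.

Per-hop transmission t_tx = L/R = 12000/82000000 = 0.146341 ms.
Per-hop propagation t_prop = 33000/300000000 = 0.11 ms.
Pipeline fill: first packet needs 2·t_tx to clear all hops; remaining 143 packets each add one t_tx.
Total = (2+144-1)·t_tx + 2·t_prop = 145·0.146341 + 2·0.11 = 21.4 ms.

21.4 ms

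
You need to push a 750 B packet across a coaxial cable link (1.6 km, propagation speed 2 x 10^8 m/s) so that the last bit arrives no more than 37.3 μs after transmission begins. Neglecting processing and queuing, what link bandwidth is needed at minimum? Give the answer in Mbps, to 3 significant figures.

205 Mbps

L = 6000 bits.
Propagation delay = 1600 / 200000000 = 8 μs.
Transmission budget = 37.3 − 8 = 29.3 μs.
R ≥ L / t_tx = 6000 bits / 2.93e-05 s = 205 Mbps.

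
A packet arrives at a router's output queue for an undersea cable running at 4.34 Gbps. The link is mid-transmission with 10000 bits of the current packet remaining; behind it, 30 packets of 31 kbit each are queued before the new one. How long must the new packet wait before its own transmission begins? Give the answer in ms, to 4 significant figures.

Each queued packet: L/R = 31000/4340000000 = 0.00714286 ms.
30 queued → 0.214286 ms.
Plus remaining 10000 bits of current packet: 0.00230415 ms.
Queuing delay = 0.2166 ms.

0.2166 ms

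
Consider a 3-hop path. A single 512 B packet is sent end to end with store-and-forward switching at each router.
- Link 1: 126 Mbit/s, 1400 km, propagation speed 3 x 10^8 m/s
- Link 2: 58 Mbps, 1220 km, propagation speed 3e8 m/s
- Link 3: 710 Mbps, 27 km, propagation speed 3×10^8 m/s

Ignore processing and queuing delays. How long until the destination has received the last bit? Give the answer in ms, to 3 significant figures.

8.93 ms

L = 512 × 8 = 4096 bits.
Transmission delays (L/R per hop): 0.0325079, 0.0706207, 0.00576901 ms; sum = 0.108898 ms.
Propagation delays (d/s per hop): 4.66667, 4.06667, 0.09 ms; sum = 8.82333 ms.
End-to-end = 8.93 ms.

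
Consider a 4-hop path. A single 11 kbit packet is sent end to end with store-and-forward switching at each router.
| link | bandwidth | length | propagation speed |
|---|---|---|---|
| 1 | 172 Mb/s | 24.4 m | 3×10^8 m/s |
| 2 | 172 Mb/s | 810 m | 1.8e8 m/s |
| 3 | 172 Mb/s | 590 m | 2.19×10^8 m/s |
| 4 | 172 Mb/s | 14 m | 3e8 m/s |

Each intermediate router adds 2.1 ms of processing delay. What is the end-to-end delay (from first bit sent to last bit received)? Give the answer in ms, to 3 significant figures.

6.56 ms

L = 11000 bits.
Transmission delay per hop = L/R = 11000/172000000 = 0.0639535 ms; 4 hops → 0.255814 ms.
Propagation delays (d/s per hop): 8.13333e-05, 0.0045, 0.00269406, 4.66667e-05 ms; sum = 0.00732206 ms.
Processing at 3 router(s): 3 × 2.1 ms = 6.3 ms.
End-to-end = 6.56 ms.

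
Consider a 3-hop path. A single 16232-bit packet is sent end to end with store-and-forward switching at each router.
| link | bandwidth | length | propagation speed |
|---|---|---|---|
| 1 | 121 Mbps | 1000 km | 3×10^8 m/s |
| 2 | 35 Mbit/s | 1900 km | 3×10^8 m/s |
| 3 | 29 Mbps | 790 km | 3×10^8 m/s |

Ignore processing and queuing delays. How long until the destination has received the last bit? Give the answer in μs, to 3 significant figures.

Transmission delays (L/R per hop): 134.149, 463.771, 559.724 μs; sum = 1157.64 μs.
Propagation delays (d/s per hop): 3333.33, 6333.33, 2633.33 μs; sum = 12300 μs.
End-to-end = 13500 μs.

13500 μs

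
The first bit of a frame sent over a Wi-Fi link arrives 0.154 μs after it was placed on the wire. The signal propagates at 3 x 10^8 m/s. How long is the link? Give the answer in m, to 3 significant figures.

46.2 m

d = s × t_prop = 300000000 × 1.54e-07 = 46.2 m.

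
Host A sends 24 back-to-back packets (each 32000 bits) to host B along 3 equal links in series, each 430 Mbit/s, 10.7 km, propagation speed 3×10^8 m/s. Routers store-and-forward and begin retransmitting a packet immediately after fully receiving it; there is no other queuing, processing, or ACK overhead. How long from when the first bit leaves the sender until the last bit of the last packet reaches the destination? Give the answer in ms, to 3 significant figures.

2.04 ms

Per-hop transmission t_tx = L/R = 32000/430000000 = 0.0744186 ms.
Per-hop propagation t_prop = 10700/300000000 = 0.0356667 ms.
Pipeline fill: first packet needs 3·t_tx to clear all hops; remaining 23 packets each add one t_tx.
Total = (3+24-1)·t_tx + 3·t_prop = 26·0.0744186 + 3·0.0356667 = 2.04 ms.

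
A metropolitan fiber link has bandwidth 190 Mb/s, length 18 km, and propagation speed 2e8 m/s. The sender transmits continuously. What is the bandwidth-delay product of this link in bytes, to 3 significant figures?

Propagation delay = 18000 / 200000000 = 9e-05 s.
BDP = R × t_prop = 190000000 × 9e-05 = 17100 bits.
In bytes: 17100/8 = 2140 bytes.

2140 bytes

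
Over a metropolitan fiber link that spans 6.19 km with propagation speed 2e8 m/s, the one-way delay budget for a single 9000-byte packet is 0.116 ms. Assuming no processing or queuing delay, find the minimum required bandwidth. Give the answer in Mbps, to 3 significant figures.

L = 72000 bits.
Propagation delay = 6190 / 200000000 = 0.03095 ms.
Transmission budget = 0.116 − 0.03095 = 0.08505 ms.
R ≥ L / t_tx = 72000 bits / 8.505e-05 s = 847 Mbps.

847 Mbps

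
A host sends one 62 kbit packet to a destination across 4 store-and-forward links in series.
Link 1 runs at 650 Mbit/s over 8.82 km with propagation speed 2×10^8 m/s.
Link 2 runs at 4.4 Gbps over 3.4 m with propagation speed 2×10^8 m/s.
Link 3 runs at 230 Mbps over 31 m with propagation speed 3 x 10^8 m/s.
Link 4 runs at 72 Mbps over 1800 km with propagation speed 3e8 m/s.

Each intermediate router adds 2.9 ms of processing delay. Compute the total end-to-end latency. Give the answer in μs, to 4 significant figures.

15980 μs

L = 62000 bits.
Transmission delays (L/R per hop): 95.3846, 14.0909, 269.565, 861.111 μs; sum = 1240.15 μs.
Propagation delays (d/s per hop): 44.1, 0.017, 0.103333, 6000 μs; sum = 6044.22 μs.
Processing at 3 router(s): 3 × 2.9 ms = 8700 μs.
End-to-end = 15980 μs.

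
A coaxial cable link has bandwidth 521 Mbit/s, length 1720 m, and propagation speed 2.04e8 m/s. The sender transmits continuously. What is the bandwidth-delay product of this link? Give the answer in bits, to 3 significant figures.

4390 bits

Propagation delay = 1720 / 204000000 = 8.43137e-06 s.
BDP = R × t_prop = 521000000 × 8.43137e-06 = 4392.75 bits.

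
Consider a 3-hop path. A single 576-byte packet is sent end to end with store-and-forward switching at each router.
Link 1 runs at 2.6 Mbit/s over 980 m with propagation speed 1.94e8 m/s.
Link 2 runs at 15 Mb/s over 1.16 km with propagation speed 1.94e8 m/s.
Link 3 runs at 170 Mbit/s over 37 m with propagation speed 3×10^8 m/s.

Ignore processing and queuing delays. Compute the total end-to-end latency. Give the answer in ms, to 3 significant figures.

2.12 ms

L = 576 × 8 = 4608 bits.
Transmission delays (L/R per hop): 1.77231, 0.3072, 0.0271059 ms; sum = 2.10661 ms.
Propagation delays (d/s per hop): 0.00505155, 0.00597938, 0.000123333 ms; sum = 0.0111543 ms.
End-to-end = 2.12 ms.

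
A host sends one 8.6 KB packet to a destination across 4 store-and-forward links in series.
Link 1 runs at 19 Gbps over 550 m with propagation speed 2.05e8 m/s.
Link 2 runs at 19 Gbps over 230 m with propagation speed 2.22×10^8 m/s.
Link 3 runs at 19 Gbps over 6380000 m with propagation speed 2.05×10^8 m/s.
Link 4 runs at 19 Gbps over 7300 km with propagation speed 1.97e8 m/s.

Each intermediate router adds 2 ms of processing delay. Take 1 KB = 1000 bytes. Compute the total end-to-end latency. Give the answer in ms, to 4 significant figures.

74.20 ms

L = 68800 bits.
Transmission delay per hop = L/R = 68800/19000000000 = 0.00362105 ms; 4 hops → 0.0144842 ms.
Propagation delays (d/s per hop): 0.00268293, 0.00103604, 31.122, 37.0558 ms; sum = 68.1815 ms.
Processing at 3 router(s): 3 × 2 ms = 6 ms.
End-to-end = 74.20 ms.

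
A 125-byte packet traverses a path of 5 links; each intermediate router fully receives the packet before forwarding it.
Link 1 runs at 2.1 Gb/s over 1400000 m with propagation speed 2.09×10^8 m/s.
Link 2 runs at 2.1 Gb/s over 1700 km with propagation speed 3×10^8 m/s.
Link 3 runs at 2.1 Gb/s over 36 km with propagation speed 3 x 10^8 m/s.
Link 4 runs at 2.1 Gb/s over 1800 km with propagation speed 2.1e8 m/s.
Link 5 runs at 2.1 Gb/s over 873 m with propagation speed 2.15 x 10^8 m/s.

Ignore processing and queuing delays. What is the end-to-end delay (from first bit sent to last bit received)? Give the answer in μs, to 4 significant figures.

21060 μs

L = 125 × 8 = 1000 bits.
Transmission delay per hop = L/R = 1000/2100000000 = 0.47619 μs; 5 hops → 2.38095 μs.
Propagation delays (d/s per hop): 6698.56, 5666.67, 120, 8571.43, 4.06047 μs; sum = 21060.7 μs.
End-to-end = 21060 μs.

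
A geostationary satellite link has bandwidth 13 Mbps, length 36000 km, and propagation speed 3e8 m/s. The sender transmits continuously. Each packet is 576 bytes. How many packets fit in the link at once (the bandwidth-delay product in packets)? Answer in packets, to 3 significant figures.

Propagation delay = 36000000 / 300000000 = 0.12 s.
BDP = R × t_prop = 13000000 × 0.12 = 1560000 bits.
In packets of 4608 bits: 339 packets.

339 packets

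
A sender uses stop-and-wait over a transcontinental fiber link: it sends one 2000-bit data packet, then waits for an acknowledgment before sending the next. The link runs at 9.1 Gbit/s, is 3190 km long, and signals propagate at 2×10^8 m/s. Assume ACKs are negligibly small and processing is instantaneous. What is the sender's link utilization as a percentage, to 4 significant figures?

0.0006890 %

t_tx = L/R = 2000/9100000000 = 2.1978e-07 s.
t_prop = 3190000/200000000 = 0.01595 s; RTT = 0.0319 s.
Cycle = t_tx + RTT = 0.0319002 s.
Utilization = t_tx / cycle = 2.1978e-07/0.0319002 = 0.0006890 %.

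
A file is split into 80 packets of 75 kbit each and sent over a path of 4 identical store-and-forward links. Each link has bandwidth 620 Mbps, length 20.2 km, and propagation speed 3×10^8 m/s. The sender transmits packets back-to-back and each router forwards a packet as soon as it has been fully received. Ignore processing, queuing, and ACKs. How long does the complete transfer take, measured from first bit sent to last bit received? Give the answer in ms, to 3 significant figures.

10.3 ms

Per-hop transmission t_tx = L/R = 75000/620000000 = 0.120968 ms.
Per-hop propagation t_prop = 20200/300000000 = 0.0673333 ms.
Pipeline fill: first packet needs 4·t_tx to clear all hops; remaining 79 packets each add one t_tx.
Total = (4+80-1)·t_tx + 4·t_prop = 83·0.120968 + 4·0.0673333 = 10.3 ms.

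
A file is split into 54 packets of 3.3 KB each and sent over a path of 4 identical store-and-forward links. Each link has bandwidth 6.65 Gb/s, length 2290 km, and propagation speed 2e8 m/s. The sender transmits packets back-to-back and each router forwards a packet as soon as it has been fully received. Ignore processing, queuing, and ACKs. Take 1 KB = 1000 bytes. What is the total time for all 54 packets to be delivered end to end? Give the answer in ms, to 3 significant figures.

Per-hop transmission t_tx = L/R = 26400/6650000000 = 0.00396992 ms.
Per-hop propagation t_prop = 2290000/200000000 = 11.45 ms.
Pipeline fill: first packet needs 4·t_tx to clear all hops; remaining 53 packets each add one t_tx.
Total = (4+54-1)·t_tx + 4·t_prop = 57·0.00396992 + 4·11.45 = 46.0 ms.

46.0 ms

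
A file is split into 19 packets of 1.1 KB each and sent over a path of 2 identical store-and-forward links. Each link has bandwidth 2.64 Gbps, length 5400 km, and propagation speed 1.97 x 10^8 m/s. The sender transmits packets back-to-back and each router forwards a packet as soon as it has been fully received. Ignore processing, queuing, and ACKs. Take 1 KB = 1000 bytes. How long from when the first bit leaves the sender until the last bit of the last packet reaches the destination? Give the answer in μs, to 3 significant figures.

54900 μs

Per-hop transmission t_tx = L/R = 8800/2640000000 = 3.33333 μs.
Per-hop propagation t_prop = 5400000/197000000 = 27411.2 μs.
Pipeline fill: first packet needs 2·t_tx to clear all hops; remaining 18 packets each add one t_tx.
Total = (2+19-1)·t_tx + 2·t_prop = 20·3.33333 + 2·27411.2 = 54900 μs.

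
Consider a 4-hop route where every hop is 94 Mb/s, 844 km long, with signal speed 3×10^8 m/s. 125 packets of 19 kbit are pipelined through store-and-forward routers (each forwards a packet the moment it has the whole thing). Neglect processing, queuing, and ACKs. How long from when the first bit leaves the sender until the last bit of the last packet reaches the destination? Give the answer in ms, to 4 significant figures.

37.13 ms

Per-hop transmission t_tx = L/R = 19000/94000000 = 0.202128 ms.
Per-hop propagation t_prop = 844000/300000000 = 2.81333 ms.
Pipeline fill: first packet needs 4·t_tx to clear all hops; remaining 124 packets each add one t_tx.
Total = (4+125-1)·t_tx + 4·t_prop = 128·0.202128 + 4·2.81333 = 37.13 ms.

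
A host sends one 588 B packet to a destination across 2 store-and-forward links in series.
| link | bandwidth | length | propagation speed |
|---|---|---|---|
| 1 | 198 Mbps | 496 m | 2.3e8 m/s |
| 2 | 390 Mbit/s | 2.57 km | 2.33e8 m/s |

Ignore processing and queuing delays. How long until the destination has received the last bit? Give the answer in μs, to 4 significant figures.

49.01 μs

L = 588 × 8 = 4704 bits.
Transmission delays (L/R per hop): 23.7576, 12.0615 μs; sum = 35.8191 μs.
Propagation delays (d/s per hop): 2.15652, 11.03 μs; sum = 13.1866 μs.
End-to-end = 49.01 μs.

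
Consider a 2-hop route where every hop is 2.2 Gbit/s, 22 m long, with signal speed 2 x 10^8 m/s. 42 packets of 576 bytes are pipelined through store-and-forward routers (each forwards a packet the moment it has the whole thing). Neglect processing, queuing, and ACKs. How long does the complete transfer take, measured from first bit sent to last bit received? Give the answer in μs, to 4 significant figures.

90.29 μs

Per-hop transmission t_tx = L/R = 4608/2200000000 = 2.09455 μs.
Per-hop propagation t_prop = 22/200000000 = 0.11 μs.
Pipeline fill: first packet needs 2·t_tx to clear all hops; remaining 41 packets each add one t_tx.
Total = (2+42-1)·t_tx + 2·t_prop = 43·2.09455 + 2·0.11 = 90.29 μs.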